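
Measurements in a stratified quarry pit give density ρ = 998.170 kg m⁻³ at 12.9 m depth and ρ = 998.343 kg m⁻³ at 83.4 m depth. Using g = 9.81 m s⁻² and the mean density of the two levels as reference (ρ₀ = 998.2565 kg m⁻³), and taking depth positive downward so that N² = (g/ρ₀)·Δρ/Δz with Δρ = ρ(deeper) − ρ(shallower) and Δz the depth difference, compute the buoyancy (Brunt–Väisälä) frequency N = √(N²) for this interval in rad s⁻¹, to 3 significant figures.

Δρ = 998.343 − 998.170 = 0.173 kg m⁻³ over Δz = 83.4 − 12.9 = 70.5 m.
N² = (9.81/998.2565) × (0.173/70.5) = 2.4115 × 10⁻⁵ s⁻².
N = √(2.4115 × 10⁻⁵) = 4.9107 × 10⁻³ rad s⁻¹ ≈ 4.91 × 10⁻³ rad s⁻¹.

4.91 × 10⁻³ rad s⁻¹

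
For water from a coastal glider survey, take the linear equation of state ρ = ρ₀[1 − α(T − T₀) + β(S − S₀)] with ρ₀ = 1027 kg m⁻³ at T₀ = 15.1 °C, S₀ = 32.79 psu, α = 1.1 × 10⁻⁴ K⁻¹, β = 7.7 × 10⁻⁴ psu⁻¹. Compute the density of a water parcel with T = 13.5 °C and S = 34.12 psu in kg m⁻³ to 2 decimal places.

T − T₀ = -1.6 K, S − S₀ = +1.33 psu.
Bracket = 1 − α·(-1.6) + β·(+1.33) = 1 + (1.2001 × 10⁻³) = 1.0012001.
ρ = 1027 × 1.0012001 = 1028.23 kg m⁻³.

1028.23 kg m⁻³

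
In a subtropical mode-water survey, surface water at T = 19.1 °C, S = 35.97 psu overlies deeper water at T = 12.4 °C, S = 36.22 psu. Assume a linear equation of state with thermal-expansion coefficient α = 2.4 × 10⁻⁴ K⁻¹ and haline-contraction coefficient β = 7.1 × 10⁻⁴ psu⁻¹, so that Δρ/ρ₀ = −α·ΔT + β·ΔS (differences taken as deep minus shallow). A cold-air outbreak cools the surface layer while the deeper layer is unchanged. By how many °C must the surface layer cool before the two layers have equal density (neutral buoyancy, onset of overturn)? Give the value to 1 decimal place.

Neutral buoyancy requires Δρ = 0, i.e. −α(T_deep − T_surf′) + β(S_deep − S_surf) = 0.
T_surf′ = T_deep − (β/α)·ΔS = 12.4 − (7.1 × 10⁻⁴/2.4 × 10⁻⁴)·(+0.25) = 11.660 °C.
Cooling required: 19.1 − (11.660) = 7.440 °C.

7.4 °C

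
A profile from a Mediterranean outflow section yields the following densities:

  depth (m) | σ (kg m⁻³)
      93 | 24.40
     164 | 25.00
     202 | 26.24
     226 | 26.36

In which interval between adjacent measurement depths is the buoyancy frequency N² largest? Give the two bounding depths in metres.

164–202 m

Compute the density gradient over each adjacent pair:
  93–164 m: Δρ/Δz = 0.60/71 = 8.5 × 10⁻³ kg m⁻⁴
  164–202 m: Δρ/Δz = 1.24/38 = 0.033 kg m⁻⁴
  202–226 m: Δρ/Δz = 0.12/24 = 5.0 × 10⁻³ kg m⁻⁴
The largest gradient is in the 164–202 m interval — the pycnocline.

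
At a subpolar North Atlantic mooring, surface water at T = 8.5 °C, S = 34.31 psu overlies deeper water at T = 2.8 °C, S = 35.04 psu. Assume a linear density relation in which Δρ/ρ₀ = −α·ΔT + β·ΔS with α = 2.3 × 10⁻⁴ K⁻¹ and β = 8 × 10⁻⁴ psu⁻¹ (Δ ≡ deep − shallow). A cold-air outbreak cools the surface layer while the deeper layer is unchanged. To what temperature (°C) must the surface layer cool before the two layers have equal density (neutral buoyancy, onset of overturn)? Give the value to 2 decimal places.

0.26 °C

Neutral buoyancy requires Δρ = 0, i.e. −α(T_deep − T_surf′) + β(S_deep − S_surf) = 0.
T_surf′ = T_deep − (β/α)·ΔS = 2.8 − (8 × 10⁻⁴/2.3 × 10⁻⁴)·(+0.73) = 0.2609 °C.
Cooling required: 8.5 − (0.2609) = 8.2391 °C.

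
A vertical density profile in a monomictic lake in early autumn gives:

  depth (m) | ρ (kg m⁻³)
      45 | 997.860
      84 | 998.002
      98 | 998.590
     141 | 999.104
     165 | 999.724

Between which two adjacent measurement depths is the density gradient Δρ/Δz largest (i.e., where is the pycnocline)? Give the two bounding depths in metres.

84–98 m

Compute the density gradient over each adjacent pair:
  45–84 m: Δρ/Δz = 0.142/39 = 3.6 × 10⁻³ kg m⁻⁴
  84–98 m: Δρ/Δz = 0.588/14 = 0.042 kg m⁻⁴
  98–141 m: Δρ/Δz = 0.514/43 = 0.012 kg m⁻⁴
  141–165 m: Δρ/Δz = 0.620/24 = 0.026 kg m⁻⁴
The largest gradient is in the 84–98 m interval — the pycnocline.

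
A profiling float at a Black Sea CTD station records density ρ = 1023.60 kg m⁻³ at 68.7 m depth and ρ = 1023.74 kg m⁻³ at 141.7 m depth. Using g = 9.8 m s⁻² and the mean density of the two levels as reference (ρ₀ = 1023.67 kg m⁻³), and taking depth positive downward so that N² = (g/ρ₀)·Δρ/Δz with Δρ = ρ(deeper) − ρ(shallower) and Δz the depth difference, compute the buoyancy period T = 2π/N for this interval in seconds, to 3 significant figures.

Δρ = 1023.74 − 1023.60 = 0.14 kg m⁻³ over Δz = 141.7 − 68.7 = 73 m.
N² = (9.8/1023.67) × (0.14/73) = 1.8360 × 10⁻⁵ s⁻².
N = √(1.8360 × 10⁻⁵) = 4.2849 × 10⁻³ rad s⁻¹, so T = 2π/N = 1.4664 × 10³ s ≈ 1.47 × 10³ s.

1.47 × 10³ s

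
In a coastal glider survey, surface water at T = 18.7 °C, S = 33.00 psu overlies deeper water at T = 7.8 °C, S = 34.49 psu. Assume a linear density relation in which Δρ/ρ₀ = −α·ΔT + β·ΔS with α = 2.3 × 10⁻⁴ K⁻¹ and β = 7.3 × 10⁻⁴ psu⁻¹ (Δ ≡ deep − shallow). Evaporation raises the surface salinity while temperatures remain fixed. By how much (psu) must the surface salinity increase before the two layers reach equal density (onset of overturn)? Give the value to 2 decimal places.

Neutral buoyancy requires −α(T_deep − T_surf) + β(S_deep − S_surf′) = 0.
S_surf′ = S_deep − (α/β)·ΔT = 34.49 − (2.3 × 10⁻⁴/7.3 × 10⁻⁴)·(-10.9) = 37.9242 psu.
Increase required: 37.9242 − 33.00 = 4.9242 psu.

4.92 psu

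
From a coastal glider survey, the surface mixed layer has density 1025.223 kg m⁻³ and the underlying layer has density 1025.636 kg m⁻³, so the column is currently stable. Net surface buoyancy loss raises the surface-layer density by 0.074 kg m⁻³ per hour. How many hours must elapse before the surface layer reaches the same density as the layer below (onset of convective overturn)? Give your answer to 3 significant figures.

5.58 hours

Density deficit of the surface layer: 1025.636 − 1025.223 = 0.413 kg m⁻³.
Required change = 0.413 / 0.074 = 5.58 hours.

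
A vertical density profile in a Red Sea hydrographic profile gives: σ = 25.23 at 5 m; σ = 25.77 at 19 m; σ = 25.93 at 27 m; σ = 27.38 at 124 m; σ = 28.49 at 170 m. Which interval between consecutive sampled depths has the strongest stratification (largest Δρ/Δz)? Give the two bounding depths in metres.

5–19 m

Compute the density gradient over each adjacent pair:
  5–19 m: Δρ/Δz = 0.54/14 = 0.039 kg m⁻⁴
  19–27 m: Δρ/Δz = 0.16/8 = 0.020 kg m⁻⁴
  27–124 m: Δρ/Δz = 1.45/97 = 0.015 kg m⁻⁴
  124–170 m: Δρ/Δz = 1.11/46 = 0.024 kg m⁻⁴
The largest gradient is in the 5–19 m interval — the pycnocline.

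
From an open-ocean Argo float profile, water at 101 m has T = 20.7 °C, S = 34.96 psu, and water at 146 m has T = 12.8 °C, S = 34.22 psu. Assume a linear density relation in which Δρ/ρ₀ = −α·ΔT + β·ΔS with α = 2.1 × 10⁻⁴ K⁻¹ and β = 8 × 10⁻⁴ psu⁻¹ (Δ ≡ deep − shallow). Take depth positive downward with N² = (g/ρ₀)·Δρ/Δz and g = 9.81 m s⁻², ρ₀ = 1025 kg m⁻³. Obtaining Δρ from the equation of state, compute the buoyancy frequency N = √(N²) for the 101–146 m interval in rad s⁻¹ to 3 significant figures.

0.0153 rad s⁻¹

ΔT = -7.9 K, ΔS = -0.74 psu (deep − shallow).
Δρ/ρ₀ = −αΔT + βΔS = 1.659 × 10⁻³ − 5.92 × 10⁻⁴ = 1.067 × 10⁻³, so Δρ ≈ 1.094 kg m⁻³.
N² = (g/ρ₀)·Δρ/Δz = g·(Δρ/ρ₀)/Δz = 9.81 × 1.067 × 10⁻³ / 45 = 2.3261 × 10⁻⁴ s⁻².
N = √(2.3261 × 10⁻⁴) = 0.015252 rad s⁻¹ ≈ 0.0153 rad s⁻¹.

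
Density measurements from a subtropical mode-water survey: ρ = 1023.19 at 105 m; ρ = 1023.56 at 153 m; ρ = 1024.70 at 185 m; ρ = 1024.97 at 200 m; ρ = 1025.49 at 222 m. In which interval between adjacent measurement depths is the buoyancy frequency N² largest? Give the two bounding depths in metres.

153–185 m

Compute the density gradient over each adjacent pair:
  105–153 m: Δρ/Δz = 0.37/48 = 7.7 × 10⁻³ kg m⁻⁴
  153–185 m: Δρ/Δz = 1.14/32 = 0.036 kg m⁻⁴
  185–200 m: Δρ/Δz = 0.27/15 = 0.018 kg m⁻⁴
  200–222 m: Δρ/Δz = 0.52/22 = 0.024 kg m⁻⁴
The largest gradient is in the 153–185 m interval — the pycnocline.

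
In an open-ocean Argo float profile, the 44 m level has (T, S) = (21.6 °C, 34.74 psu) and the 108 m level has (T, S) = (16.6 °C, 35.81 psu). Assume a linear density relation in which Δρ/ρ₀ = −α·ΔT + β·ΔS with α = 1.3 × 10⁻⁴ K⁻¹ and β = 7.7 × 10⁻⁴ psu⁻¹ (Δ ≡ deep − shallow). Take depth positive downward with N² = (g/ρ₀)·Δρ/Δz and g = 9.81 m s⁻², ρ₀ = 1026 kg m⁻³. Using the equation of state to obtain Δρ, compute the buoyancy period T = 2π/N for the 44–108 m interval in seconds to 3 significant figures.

ΔT = -5.0 K, ΔS = +1.07 psu (deep − shallow).
Δρ/ρ₀ = −αΔT + βΔS = 6.50 × 10⁻⁴ + 8.239 × 10⁻⁴ = 1.4739 × 10⁻³, so Δρ ≈ 1.512 kg m⁻³.
N² = (g/ρ₀)·Δρ/Δz = g·(Δρ/ρ₀)/Δz = 9.81 × 1.4739 × 10⁻³ / 64 = 2.2592 × 10⁻⁴ s⁻².
N = √(2.2592 × 10⁻⁴) = 0.015031 rad s⁻¹ → T = 2π/N = 418.02 s ≈ 418 s.

418 s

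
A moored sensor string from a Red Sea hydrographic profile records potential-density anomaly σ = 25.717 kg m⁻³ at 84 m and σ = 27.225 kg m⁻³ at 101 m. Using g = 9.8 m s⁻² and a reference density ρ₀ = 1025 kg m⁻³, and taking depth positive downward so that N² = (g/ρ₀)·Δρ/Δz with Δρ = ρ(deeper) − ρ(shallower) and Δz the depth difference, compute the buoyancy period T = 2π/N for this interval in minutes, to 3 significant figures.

3.60 min

Δρ = 1027.225 − 1025.717 = 1.508 kg m⁻³ over Δz = 101 − 84 = 17 m.
N² = (9.8/1025) × (1.508/17) = 8.4811 × 10⁻⁴ s⁻².
N = √(8.4811 × 10⁻⁴) = 0.029122 rad s⁻¹, so T = 2π/N = 215.75 s = 3.5958 min ≈ 3.60 min.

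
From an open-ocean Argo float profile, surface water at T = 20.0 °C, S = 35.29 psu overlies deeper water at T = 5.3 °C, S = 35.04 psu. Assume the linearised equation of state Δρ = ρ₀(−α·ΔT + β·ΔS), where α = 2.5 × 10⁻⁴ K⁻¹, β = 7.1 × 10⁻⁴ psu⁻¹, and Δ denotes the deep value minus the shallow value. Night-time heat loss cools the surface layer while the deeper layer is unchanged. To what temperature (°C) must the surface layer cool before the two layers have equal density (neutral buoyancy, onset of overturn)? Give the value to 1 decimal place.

6.0 °C

Neutral buoyancy requires Δρ = 0, i.e. −α(T_deep − T_surf′) + β(S_deep − S_surf) = 0.
T_surf′ = T_deep − (β/α)·ΔS = 5.3 − (7.1 × 10⁻⁴/2.5 × 10⁻⁴)·(-0.25) = 6.010 °C.
Cooling required: 20.0 − (6.010) = 13.990 °C.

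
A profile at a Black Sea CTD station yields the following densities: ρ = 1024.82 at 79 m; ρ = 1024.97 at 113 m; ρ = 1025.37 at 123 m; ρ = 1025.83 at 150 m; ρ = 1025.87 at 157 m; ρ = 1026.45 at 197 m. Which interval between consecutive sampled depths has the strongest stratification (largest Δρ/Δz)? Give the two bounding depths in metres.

113–123 m

Compute the density gradient over each adjacent pair:
  79–113 m: Δρ/Δz = 0.15/34 = 4.4 × 10⁻³ kg m⁻⁴
  113–123 m: Δρ/Δz = 0.40/10 = 0.040 kg m⁻⁴
  123–150 m: Δρ/Δz = 0.46/27 = 0.017 kg m⁻⁴
  150–157 m: Δρ/Δz = 0.04/7 = 5.7 × 10⁻³ kg m⁻⁴
  157–197 m: Δρ/Δz = 0.58/40 = 0.014 kg m⁻⁴
The largest gradient is in the 113–123 m interval — the pycnocline.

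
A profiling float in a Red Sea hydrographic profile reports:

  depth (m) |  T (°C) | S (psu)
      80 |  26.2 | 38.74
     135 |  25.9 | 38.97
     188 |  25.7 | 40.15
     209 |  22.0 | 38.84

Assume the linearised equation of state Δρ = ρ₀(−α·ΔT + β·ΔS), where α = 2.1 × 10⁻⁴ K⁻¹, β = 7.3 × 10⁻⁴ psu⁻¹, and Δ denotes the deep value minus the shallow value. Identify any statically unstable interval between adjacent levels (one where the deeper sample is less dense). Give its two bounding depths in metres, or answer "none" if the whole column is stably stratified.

188–209 m

Evaluate Δρ/ρ₀ = −αΔT + βΔS across each adjacent pair:
  80–135 m: −αΔT+βΔS = −(2.1 × 10⁻⁴)(-0.3)+(7.3 × 10⁻⁴)(+0.23) = 2.3 × 10⁻⁴ → stable
  135–188 m: −αΔT+βΔS = −(2.1 × 10⁻⁴)(-0.2)+(7.3 × 10⁻⁴)(+1.18) = 9.0 × 10⁻⁴ → stable
  188–209 m: −αΔT+βΔS = −(2.1 × 10⁻⁴)(-3.7)+(7.3 × 10⁻⁴)(-1.31) = -1.8 × 10⁻⁴ → UNSTABLE
The 188–209 m interval has Δρ < 0: lighter water underlies denser water.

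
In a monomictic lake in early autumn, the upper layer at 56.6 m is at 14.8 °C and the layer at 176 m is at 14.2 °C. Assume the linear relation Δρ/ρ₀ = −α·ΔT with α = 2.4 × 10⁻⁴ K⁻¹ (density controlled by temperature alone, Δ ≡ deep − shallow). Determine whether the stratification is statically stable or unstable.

ΔT = 14.2 − 14.8 = -0.6 K, so Δρ/ρ₀ = −αΔT = 1.44 × 10⁻⁴.
Δρ/ρ₀ > 0, so Δρ > 0: deeper water is denser → statically stable.

stable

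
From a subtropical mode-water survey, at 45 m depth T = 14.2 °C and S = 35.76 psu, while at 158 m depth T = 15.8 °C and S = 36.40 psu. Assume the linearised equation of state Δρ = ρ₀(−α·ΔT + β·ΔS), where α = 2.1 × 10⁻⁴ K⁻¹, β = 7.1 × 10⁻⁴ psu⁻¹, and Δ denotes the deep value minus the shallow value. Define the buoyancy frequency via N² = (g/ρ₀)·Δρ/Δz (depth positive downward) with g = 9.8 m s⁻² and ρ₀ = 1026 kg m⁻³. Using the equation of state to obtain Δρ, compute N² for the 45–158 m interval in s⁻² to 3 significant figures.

ΔT = +1.6 K, ΔS = +0.64 psu (deep − shallow).
Δρ/ρ₀ = −αΔT + βΔS = -3.36 × 10⁻⁴ + 4.544 × 10⁻⁴ = 1.184 × 10⁻⁴, so Δρ ≈ 0.1215 kg m⁻³.
N² = (g/ρ₀)·Δρ/Δz = g·(Δρ/ρ₀)/Δz = 9.8 × 1.184 × 10⁻⁴ / 113 = 1.0268 × 10⁻⁵ s⁻² ≈ 1.03 × 10⁻⁵ s⁻².

1.03 × 10⁻⁵ s⁻²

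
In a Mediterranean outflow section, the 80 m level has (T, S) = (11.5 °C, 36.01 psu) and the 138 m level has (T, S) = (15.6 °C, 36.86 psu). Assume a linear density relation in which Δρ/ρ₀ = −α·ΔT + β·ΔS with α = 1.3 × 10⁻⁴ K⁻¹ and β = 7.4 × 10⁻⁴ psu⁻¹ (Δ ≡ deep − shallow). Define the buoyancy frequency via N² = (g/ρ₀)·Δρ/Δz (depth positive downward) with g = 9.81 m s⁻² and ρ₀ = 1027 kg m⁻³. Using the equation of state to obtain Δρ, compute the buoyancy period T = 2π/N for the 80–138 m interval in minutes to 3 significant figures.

26.0 min

ΔT = +4.1 K, ΔS = +0.85 psu (deep − shallow).
Δρ/ρ₀ = −αΔT + βΔS = -5.33 × 10⁻⁴ + 6.29 × 10⁻⁴ = 9.60 × 10⁻⁵, so Δρ ≈ 0.09859 kg m⁻³.
N² = (g/ρ₀)·Δρ/Δz = g·(Δρ/ρ₀)/Δz = 9.81 × 9.60 × 10⁻⁵ / 58 = 1.6237 × 10⁻⁵ s⁻².
N = √(1.6237 × 10⁻⁵) = 4.0295 × 10⁻³ rad s⁻¹ → T = 2π/N = 1.5593 × 10³ s = 25.988 min ≈ 26.0 min.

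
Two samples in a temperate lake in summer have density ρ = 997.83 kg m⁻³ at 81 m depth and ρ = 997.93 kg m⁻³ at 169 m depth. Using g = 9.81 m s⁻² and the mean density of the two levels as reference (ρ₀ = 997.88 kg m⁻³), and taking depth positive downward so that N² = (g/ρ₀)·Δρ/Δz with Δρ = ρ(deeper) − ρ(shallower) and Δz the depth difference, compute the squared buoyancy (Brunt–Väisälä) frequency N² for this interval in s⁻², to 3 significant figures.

Δρ = 997.93 − 997.83 = 0.10 kg m⁻³ over Δz = 169 − 81 = 88 m.
N² = (9.81/997.88) × (0.10/88) = 1.1171 × 10⁻⁵ s⁻² ≈ 1.12 × 10⁻⁵ s⁻².
Since Δρ > 0 the layer is stably stratified.

1.12 × 10⁻⁵ s⁻²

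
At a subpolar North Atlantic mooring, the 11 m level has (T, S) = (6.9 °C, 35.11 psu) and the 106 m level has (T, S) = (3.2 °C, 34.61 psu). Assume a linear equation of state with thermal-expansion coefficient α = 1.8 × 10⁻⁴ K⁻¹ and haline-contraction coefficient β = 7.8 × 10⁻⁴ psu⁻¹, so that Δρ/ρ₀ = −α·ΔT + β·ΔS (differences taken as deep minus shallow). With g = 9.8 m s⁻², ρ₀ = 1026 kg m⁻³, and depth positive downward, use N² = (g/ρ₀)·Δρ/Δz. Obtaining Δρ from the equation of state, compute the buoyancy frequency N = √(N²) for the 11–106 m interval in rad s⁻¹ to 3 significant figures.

5.34 × 10⁻³ rad s⁻¹

ΔT = -3.7 K, ΔS = -0.50 psu (deep − shallow).
Δρ/ρ₀ = −αΔT + βΔS = 6.66 × 10⁻⁴ − 3.90 × 10⁻⁴ = 2.76 × 10⁻⁴, so Δρ ≈ 0.2832 kg m⁻³.
N² = (g/ρ₀)·Δρ/Δz = g·(Δρ/ρ₀)/Δz = 9.8 × 2.76 × 10⁻⁴ / 95 = 2.8472 × 10⁻⁵ s⁻².
N = √(2.8472 × 10⁻⁵) = 5.3359 × 10⁻³ rad s⁻¹ ≈ 5.34 × 10⁻³ rad s⁻¹.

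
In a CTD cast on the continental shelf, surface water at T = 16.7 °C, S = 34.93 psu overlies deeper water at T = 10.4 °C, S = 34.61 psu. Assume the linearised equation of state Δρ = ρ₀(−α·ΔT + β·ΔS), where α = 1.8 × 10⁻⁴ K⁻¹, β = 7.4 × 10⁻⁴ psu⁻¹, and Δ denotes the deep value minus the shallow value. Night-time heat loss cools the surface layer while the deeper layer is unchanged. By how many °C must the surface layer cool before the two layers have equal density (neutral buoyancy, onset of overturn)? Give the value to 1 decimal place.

5.0 °C

Neutral buoyancy requires Δρ = 0, i.e. −α(T_deep − T_surf′) + β(S_deep − S_surf) = 0.
T_surf′ = T_deep − (β/α)·ΔS = 10.4 − (7.4 × 10⁻⁴/1.8 × 10⁻⁴)·(-0.32) = 11.716 °C.
Cooling required: 16.7 − (11.716) = 4.984 °C.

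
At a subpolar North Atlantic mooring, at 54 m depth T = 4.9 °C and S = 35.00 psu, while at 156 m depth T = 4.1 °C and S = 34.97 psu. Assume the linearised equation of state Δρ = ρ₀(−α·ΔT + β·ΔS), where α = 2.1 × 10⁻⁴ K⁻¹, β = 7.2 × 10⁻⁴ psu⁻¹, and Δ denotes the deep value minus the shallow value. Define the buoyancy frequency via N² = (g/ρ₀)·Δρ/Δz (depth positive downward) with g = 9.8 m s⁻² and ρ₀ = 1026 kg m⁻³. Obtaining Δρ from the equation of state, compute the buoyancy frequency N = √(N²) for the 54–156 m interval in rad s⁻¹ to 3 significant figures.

3.75 × 10⁻³ rad s⁻¹

ΔT = -0.8 K, ΔS = -0.03 psu (deep − shallow).
Δρ/ρ₀ = −αΔT + βΔS = 1.68 × 10⁻⁴ − 2.16 × 10⁻⁵ = 1.464 × 10⁻⁴, so Δρ ≈ 0.1502 kg m⁻³.
N² = (g/ρ₀)·Δρ/Δz = g·(Δρ/ρ₀)/Δz = 9.8 × 1.464 × 10⁻⁴ / 102 = 1.4066 × 10⁻⁵ s⁻².
N = √(1.4066 × 10⁻⁵) = 3.7505 × 10⁻³ rad s⁻¹ ≈ 3.75 × 10⁻³ rad s⁻¹.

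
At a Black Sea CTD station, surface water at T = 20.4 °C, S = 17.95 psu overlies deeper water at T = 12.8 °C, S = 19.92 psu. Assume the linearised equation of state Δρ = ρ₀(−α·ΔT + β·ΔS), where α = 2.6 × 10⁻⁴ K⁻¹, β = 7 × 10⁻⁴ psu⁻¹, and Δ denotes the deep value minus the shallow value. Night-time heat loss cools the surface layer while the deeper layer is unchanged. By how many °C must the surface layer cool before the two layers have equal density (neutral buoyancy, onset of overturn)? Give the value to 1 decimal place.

Neutral buoyancy requires Δρ = 0, i.e. −α(T_deep − T_surf′) + β(S_deep − S_surf) = 0.
T_surf′ = T_deep − (β/α)·ΔS = 12.8 − (7 × 10⁻⁴/2.6 × 10⁻⁴)·(+1.97) = 7.496 °C.
Cooling required: 20.4 − (7.496) = 12.904 °C.

12.9 °C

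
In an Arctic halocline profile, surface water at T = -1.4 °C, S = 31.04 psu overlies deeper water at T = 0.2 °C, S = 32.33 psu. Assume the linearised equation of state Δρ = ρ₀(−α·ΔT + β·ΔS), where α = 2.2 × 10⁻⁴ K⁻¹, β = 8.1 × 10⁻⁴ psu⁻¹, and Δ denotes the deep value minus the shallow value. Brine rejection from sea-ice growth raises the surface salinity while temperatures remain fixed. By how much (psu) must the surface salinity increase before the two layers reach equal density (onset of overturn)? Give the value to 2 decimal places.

0.86 psu

Neutral buoyancy requires −α(T_deep − T_surf) + β(S_deep − S_surf′) = 0.
S_surf′ = S_deep − (α/β)·ΔT = 32.33 − (2.2 × 10⁻⁴/8.1 × 10⁻⁴)·(+1.6) = 31.8954 psu.
Increase required: 31.8954 − 31.04 = 0.8554 psu.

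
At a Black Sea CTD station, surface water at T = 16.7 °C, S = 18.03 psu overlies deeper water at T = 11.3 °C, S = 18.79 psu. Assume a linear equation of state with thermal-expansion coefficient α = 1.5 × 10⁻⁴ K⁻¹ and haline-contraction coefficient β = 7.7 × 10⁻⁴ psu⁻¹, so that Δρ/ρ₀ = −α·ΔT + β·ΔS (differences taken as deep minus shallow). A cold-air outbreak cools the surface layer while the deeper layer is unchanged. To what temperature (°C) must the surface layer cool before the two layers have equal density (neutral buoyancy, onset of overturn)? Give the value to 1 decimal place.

Neutral buoyancy requires Δρ = 0, i.e. −α(T_deep − T_surf′) + β(S_deep − S_surf) = 0.
T_surf′ = T_deep − (β/α)·ΔS = 11.3 − (7.7 × 10⁻⁴/1.5 × 10⁻⁴)·(+0.76) = 7.399 °C.
Cooling required: 16.7 − (7.399) = 9.301 °C.

7.4 °C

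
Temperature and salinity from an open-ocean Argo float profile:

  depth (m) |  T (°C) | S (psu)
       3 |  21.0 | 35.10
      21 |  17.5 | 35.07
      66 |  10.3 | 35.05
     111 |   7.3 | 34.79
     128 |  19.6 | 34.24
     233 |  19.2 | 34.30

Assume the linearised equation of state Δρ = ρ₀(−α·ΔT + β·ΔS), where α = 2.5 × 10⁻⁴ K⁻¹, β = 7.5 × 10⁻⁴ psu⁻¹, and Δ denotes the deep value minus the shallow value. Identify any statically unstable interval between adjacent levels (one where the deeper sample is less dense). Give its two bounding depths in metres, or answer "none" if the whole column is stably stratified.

Evaluate Δρ/ρ₀ = −αΔT + βΔS across each adjacent pair:
  3–21 m: −αΔT+βΔS = −(2.5 × 10⁻⁴)(-3.5)+(7.5 × 10⁻⁴)(-0.03) = 8.5 × 10⁻⁴ → stable
  21–66 m: −αΔT+βΔS = −(2.5 × 10⁻⁴)(-7.2)+(7.5 × 10⁻⁴)(-0.02) = 1.8 × 10⁻³ → stable
  66–111 m: −αΔT+βΔS = −(2.5 × 10⁻⁴)(-3.0)+(7.5 × 10⁻⁴)(-0.26) = 5.5 × 10⁻⁴ → stable
  111–128 m: −αΔT+βΔS = −(2.5 × 10⁻⁴)(+12.3)+(7.5 × 10⁻⁴)(-0.55) = -3.5 × 10⁻³ → UNSTABLE
  128–233 m: −αΔT+βΔS = −(2.5 × 10⁻⁴)(-0.4)+(7.5 × 10⁻⁴)(+0.06) = 1.5 × 10⁻⁴ → stable
The 111–128 m interval has Δρ < 0: lighter water underlies denser water.

111–128 m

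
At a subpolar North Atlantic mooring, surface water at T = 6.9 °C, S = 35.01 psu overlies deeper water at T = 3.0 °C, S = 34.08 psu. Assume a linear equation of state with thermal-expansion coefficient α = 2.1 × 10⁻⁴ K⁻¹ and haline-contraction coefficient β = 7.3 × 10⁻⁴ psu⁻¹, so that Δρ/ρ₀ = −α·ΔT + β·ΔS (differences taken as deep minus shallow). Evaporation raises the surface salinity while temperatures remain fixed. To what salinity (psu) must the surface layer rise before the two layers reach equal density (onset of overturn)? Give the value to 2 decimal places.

35.20 psu

Neutral buoyancy requires −α(T_deep − T_surf) + β(S_deep − S_surf′) = 0.
S_surf′ = S_deep − (α/β)·ΔT = 34.08 − (2.1 × 10⁻⁴/7.3 × 10⁻⁴)·(-3.9) = 35.2019 psu.
Increase required: 35.2019 − 35.01 = 0.1919 psu.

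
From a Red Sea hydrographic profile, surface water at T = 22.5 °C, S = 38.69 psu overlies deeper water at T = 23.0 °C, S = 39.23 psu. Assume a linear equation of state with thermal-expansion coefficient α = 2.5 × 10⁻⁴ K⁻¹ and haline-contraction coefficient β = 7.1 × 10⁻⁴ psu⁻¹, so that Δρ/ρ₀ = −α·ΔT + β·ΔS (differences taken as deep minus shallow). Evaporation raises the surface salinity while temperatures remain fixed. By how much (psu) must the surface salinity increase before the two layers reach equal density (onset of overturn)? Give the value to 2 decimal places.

Neutral buoyancy requires −α(T_deep − T_surf) + β(S_deep − S_surf′) = 0.
S_surf′ = S_deep − (α/β)·ΔT = 39.23 − (2.5 × 10⁻⁴/7.1 × 10⁻⁴)·(+0.5) = 39.0539 psu.
Increase required: 39.0539 − 38.69 = 0.3639 psu.

0.36 psu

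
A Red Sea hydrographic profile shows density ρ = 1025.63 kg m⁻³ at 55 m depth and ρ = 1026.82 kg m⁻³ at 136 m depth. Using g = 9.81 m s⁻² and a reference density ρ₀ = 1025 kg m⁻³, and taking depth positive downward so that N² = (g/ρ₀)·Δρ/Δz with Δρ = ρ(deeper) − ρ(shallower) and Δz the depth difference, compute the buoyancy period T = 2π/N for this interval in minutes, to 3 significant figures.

Δρ = 1026.82 − 1025.63 = 1.19 kg m⁻³ over Δz = 136 − 55 = 81 m.
N² = (9.81/1025) × (1.19/81) = 1.4061 × 10⁻⁴ s⁻².
N = √(1.4061 × 10⁻⁴) = 0.011858 rad s⁻¹, so T = 2π/N = 529.87 s = 8.8312 min ≈ 8.83 min.

8.83 min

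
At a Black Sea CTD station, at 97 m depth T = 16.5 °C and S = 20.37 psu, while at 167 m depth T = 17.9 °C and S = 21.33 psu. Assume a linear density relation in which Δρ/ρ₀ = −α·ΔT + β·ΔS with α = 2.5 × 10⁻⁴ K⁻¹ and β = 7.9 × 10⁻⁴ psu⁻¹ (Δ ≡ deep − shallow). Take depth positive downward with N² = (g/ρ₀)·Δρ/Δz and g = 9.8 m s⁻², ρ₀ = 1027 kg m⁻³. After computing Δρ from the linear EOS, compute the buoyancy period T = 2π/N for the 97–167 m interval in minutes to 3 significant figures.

ΔT = +1.4 K, ΔS = +0.96 psu (deep − shallow).
Δρ/ρ₀ = −αΔT + βΔS = -3.50 × 10⁻⁴ + 7.584 × 10⁻⁴ = 4.084 × 10⁻⁴, so Δρ ≈ 0.4194 kg m⁻³.
N² = (g/ρ₀)·Δρ/Δz = g·(Δρ/ρ₀)/Δz = 9.8 × 4.084 × 10⁻⁴ / 70 = 5.7176 × 10⁻⁵ s⁻².
N = √(5.7176 × 10⁻⁵) = 7.5615 × 10⁻³ rad s⁻¹ → T = 2π/N = 830.94 s = 13.849 min ≈ 13.8 min.

13.8 min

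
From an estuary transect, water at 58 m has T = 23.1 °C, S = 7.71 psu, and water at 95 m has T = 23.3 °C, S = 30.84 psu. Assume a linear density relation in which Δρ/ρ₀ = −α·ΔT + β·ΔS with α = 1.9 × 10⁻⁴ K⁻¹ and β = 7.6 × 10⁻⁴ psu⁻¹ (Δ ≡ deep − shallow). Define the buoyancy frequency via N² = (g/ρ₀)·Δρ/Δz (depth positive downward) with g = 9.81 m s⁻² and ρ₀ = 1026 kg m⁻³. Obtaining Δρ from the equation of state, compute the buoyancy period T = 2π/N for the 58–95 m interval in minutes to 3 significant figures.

ΔT = +0.2 K, ΔS = +23.13 psu (deep − shallow).
Δρ/ρ₀ = −αΔT + βΔS = -3.80 × 10⁻⁵ + 0.0175788 = 0.0175408, so Δρ ≈ 18.00 kg m⁻³.
N² = (g/ρ₀)·Δρ/Δz = g·(Δρ/ρ₀)/Δz = 9.81 × 0.0175408 / 37 = 4.6507 × 10⁻³ s⁻².
N = √(4.6507 × 10⁻³) = 0.068196 rad s⁻¹ → T = 2π/N = 92.134 s = 1.5356 min ≈ 1.54 min.

1.54 min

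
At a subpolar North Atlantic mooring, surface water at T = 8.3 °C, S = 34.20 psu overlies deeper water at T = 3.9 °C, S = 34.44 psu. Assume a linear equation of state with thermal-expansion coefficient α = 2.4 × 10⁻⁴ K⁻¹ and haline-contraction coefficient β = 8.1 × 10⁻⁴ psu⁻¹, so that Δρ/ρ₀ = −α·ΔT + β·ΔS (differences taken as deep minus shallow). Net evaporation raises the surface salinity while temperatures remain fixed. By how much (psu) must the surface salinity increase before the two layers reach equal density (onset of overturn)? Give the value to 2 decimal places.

Neutral buoyancy requires −α(T_deep − T_surf) + β(S_deep − S_surf′) = 0.
S_surf′ = S_deep − (α/β)·ΔT = 34.44 − (2.4 × 10⁻⁴/8.1 × 10⁻⁴)·(-4.4) = 35.7437 psu.
Increase required: 35.7437 − 34.20 = 1.5437 psu.

1.54 psu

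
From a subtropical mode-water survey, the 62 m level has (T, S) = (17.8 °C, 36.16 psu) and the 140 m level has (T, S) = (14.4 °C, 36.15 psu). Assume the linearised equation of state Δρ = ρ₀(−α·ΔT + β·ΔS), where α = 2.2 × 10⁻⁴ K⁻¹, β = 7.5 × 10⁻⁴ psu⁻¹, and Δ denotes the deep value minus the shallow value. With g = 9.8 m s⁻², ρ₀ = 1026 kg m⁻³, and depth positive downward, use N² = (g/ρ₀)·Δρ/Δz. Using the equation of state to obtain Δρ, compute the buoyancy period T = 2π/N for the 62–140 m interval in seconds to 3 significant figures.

651 s

ΔT = -3.4 K, ΔS = -0.01 psu (deep − shallow).
Δρ/ρ₀ = −αΔT + βΔS = 7.48 × 10⁻⁴ − 7.50 × 10⁻⁶ = 7.405 × 10⁻⁴, so Δρ ≈ 0.7598 kg m⁻³.
N² = (g/ρ₀)·Δρ/Δz = g·(Δρ/ρ₀)/Δz = 9.8 × 7.405 × 10⁻⁴ / 78 = 9.3037 × 10⁻⁵ s⁻².
N = √(9.3037 × 10⁻⁵) = 9.6456 × 10⁻³ rad s⁻¹ → T = 2π/N = 651.40 s ≈ 651 s.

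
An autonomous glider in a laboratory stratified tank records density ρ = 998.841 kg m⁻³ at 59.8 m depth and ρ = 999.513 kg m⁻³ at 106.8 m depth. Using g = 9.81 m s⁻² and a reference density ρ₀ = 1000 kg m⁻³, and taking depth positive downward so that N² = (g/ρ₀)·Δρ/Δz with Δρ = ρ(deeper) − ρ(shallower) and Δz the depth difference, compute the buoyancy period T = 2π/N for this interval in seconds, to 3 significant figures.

531 s

Δρ = 999.513 − 998.841 = 0.672 kg m⁻³ over Δz = 106.8 − 59.8 = 47 m.
N² = (9.81/1000) × (0.672/47) = 1.4026 × 10⁻⁴ s⁻².
N = √(1.4026 × 10⁻⁴) = 0.011843 rad s⁻¹, so T = 2π/N = 530.54 s ≈ 531 s.
Since Δρ > 0 the layer is stably stratified.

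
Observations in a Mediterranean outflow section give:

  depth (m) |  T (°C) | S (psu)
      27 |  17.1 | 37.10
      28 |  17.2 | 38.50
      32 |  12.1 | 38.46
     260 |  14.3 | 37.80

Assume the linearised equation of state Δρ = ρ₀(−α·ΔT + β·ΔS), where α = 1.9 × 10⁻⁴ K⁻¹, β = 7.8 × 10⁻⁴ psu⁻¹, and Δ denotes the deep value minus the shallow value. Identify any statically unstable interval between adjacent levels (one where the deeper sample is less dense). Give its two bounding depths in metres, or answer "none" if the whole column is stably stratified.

32–260 m

Evaluate Δρ/ρ₀ = −αΔT + βΔS across each adjacent pair:
  27–28 m: −αΔT+βΔS = −(1.9 × 10⁻⁴)(+0.1)+(7.8 × 10⁻⁴)(+1.40) = 1.1 × 10⁻³ → stable
  28–32 m: −αΔT+βΔS = −(1.9 × 10⁻⁴)(-5.1)+(7.8 × 10⁻⁴)(-0.04) = 9.4 × 10⁻⁴ → stable
  32–260 m: −αΔT+βΔS = −(1.9 × 10⁻⁴)(+2.2)+(7.8 × 10⁻⁴)(-0.66) = -9.3 × 10⁻⁴ → UNSTABLE
The 32–260 m interval has Δρ < 0: lighter water underlies denser water.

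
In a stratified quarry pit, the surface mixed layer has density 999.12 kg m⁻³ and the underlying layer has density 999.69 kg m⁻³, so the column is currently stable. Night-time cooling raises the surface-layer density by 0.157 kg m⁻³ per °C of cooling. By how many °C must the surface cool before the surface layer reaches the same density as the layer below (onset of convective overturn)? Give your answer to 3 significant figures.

3.63 °C

Density deficit of the surface layer: 999.69 − 999.12 = 0.57 kg m⁻³.
Required change = 0.57 / 0.157 = 3.63 °C.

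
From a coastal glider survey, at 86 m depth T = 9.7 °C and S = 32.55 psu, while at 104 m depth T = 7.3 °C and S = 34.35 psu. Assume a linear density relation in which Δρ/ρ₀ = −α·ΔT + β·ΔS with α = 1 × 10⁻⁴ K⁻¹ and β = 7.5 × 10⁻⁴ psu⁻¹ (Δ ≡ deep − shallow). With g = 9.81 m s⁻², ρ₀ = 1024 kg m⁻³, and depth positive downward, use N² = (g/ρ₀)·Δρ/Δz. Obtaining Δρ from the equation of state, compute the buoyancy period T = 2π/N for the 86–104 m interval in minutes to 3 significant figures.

ΔT = -2.4 K, ΔS = +1.80 psu (deep − shallow).
Δρ/ρ₀ = −αΔT + βΔS = 2.40 × 10⁻⁴ + 1.35 × 10⁻³ = 1.59 × 10⁻³, so Δρ ≈ 1.628 kg m⁻³.
N² = (g/ρ₀)·Δρ/Δz = g·(Δρ/ρ₀)/Δz = 9.81 × 1.59 × 10⁻³ / 18 = 8.6655 × 10⁻⁴ s⁻².
N = √(8.6655 × 10⁻⁴) = 0.029437 rad s⁻¹ → T = 2π/N = 213.45 s = 3.5575 min ≈ 3.56 min.

3.56 min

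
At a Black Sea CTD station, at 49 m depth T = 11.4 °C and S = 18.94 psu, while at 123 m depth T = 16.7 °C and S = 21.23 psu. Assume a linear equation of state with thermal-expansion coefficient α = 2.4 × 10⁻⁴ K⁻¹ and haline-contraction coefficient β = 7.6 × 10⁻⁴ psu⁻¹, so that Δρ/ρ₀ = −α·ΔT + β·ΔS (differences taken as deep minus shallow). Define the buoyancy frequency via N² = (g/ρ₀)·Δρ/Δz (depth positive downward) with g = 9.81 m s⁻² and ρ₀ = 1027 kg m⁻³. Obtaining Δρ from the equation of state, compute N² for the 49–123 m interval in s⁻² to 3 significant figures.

ΔT = +5.3 K, ΔS = +2.29 psu (deep − shallow).
Δρ/ρ₀ = −αΔT + βΔS = -1.272 × 10⁻³ + 1.7404 × 10⁻³ = 4.684 × 10⁻⁴, so Δρ ≈ 0.4810 kg m⁻³.
N² = (g/ρ₀)·Δρ/Δz = g·(Δρ/ρ₀)/Δz = 9.81 × 4.684 × 10⁻⁴ / 74 = 6.2095 × 10⁻⁵ s⁻² ≈ 6.21 × 10⁻⁵ s⁻².

6.21 × 10⁻⁵ s⁻²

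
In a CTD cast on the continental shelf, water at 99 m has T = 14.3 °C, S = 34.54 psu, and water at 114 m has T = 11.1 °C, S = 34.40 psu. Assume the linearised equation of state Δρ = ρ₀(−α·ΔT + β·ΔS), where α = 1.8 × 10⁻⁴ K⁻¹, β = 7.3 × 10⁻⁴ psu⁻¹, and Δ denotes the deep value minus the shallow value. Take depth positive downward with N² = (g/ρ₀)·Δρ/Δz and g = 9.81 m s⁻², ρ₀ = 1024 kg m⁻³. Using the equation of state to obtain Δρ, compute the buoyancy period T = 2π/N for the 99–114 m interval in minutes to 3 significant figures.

5.95 min

ΔT = -3.2 K, ΔS = -0.14 psu (deep − shallow).
Δρ/ρ₀ = −αΔT + βΔS = 5.76 × 10⁻⁴ − 1.022 × 10⁻⁴ = 4.738 × 10⁻⁴, so Δρ ≈ 0.4852 kg m⁻³.
N² = (g/ρ₀)·Δρ/Δz = g·(Δρ/ρ₀)/Δz = 9.81 × 4.738 × 10⁻⁴ / 15 = 3.0987 × 10⁻⁴ s⁻².
N = √(3.0987 × 10⁻⁴) = 0.017603 rad s⁻¹ → T = 2π/N = 356.94 s = 5.9490 min ≈ 5.95 min.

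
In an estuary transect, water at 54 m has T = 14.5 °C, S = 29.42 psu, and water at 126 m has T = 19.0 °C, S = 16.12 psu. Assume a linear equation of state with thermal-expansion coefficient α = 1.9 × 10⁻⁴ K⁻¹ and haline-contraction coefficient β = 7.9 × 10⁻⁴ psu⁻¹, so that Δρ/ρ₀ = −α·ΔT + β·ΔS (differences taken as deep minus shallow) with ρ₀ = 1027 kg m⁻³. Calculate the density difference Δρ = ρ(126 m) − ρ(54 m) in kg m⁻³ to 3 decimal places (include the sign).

-11.669 kg m⁻³

ΔT = +4.5 K, ΔS = -13.30 psu (deep − shallow).
Δρ/ρ₀ = −(1.9 × 10⁻⁴)(+4.5) + (7.9 × 10⁻⁴)(-13.30) = -0.011362.
Δρ = 1027 × (-0.011362) = -11.669 kg m⁻³.
Negative Δρ: lighter below, statically unstable.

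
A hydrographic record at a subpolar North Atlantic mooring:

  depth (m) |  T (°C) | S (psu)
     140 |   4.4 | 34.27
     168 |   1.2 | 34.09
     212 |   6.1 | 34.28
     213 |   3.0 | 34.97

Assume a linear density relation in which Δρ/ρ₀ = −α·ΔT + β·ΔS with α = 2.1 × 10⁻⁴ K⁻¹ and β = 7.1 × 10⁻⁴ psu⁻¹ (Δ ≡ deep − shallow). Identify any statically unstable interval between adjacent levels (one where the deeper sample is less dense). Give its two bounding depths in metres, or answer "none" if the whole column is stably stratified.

Evaluate Δρ/ρ₀ = −αΔT + βΔS across each adjacent pair:
  140–168 m: −αΔT+βΔS = −(2.1 × 10⁻⁴)(-3.2)+(7.1 × 10⁻⁴)(-0.18) = 5.4 × 10⁻⁴ → stable
  168–212 m: −αΔT+βΔS = −(2.1 × 10⁻⁴)(+4.9)+(7.1 × 10⁻⁴)(+0.19) = -8.9 × 10⁻⁴ → UNSTABLE
  212–213 m: −αΔT+βΔS = −(2.1 × 10⁻⁴)(-3.1)+(7.1 × 10⁻⁴)(+0.69) = 1.1 × 10⁻³ → stable
The 168–212 m interval has Δρ < 0: lighter water underlies denser water.

168–212 m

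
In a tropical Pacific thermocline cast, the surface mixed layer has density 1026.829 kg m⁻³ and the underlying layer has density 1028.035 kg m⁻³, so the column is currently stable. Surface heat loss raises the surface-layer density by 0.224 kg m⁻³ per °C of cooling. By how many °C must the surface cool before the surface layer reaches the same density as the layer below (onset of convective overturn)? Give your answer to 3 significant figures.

Density deficit of the surface layer: 1028.035 − 1026.829 = 1.206 kg m⁻³.
Required change = 1.206 / 0.224 = 5.38 °C.

5.38 °C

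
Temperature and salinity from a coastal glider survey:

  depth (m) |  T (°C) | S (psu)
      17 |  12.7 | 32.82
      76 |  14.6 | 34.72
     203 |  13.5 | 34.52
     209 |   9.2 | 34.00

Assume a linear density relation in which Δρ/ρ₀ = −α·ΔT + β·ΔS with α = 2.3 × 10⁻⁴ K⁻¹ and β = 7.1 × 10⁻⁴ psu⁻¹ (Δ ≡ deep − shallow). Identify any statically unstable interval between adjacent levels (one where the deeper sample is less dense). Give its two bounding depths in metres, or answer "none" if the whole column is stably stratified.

Evaluate Δρ/ρ₀ = −αΔT + βΔS across each adjacent pair:
  17–76 m: −αΔT+βΔS = −(2.3 × 10⁻⁴)(+1.9)+(7.1 × 10⁻⁴)(+1.90) = 9.1 × 10⁻⁴ → stable
  76–203 m: −αΔT+βΔS = −(2.3 × 10⁻⁴)(-1.1)+(7.1 × 10⁻⁴)(-0.20) = 1.1 × 10⁻⁴ → stable
  203–209 m: −αΔT+βΔS = −(2.3 × 10⁻⁴)(-4.3)+(7.1 × 10⁻⁴)(-0.52) = 6.2 × 10⁻⁴ → stable
Every interval has Δρ > 0: the column is stably stratified throughout.

none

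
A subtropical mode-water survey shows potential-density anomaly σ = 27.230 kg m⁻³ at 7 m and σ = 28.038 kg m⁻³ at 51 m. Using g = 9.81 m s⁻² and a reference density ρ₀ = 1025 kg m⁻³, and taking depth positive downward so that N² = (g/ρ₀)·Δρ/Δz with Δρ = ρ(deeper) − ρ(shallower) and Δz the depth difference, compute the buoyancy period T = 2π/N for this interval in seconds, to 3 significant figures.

474 s

Δρ = 1028.038 − 1027.230 = 0.808 kg m⁻³ over Δz = 51 − 7 = 44 m.
N² = (9.81/1025) × (0.808/44) = 1.7575 × 10⁻⁴ s⁻².
N = √(1.7575 × 10⁻⁴) = 0.013257 rad s⁻¹, so T = 2π/N = 473.95 s ≈ 474 s.
N² > 0, so the interval is statically stable.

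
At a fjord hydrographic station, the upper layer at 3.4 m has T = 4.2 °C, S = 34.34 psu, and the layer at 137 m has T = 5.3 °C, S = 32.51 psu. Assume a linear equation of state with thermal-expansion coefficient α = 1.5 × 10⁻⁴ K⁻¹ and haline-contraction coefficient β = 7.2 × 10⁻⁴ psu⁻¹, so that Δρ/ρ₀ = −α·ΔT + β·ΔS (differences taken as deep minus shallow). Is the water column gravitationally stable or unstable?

unstable

ΔT = 5.3 − 4.2 = +1.1 K and ΔS = 32.51 − 34.34 = -1.83 psu (deep − shallow).
−αΔT = -1.65 × 10⁻⁴; βΔS = -1.3176 × 10⁻³; sum Δρ/ρ₀ = -1.4826 × 10⁻³.
Δρ/ρ₀ < 0, so Δρ < 0: deeper water is lighter → statically unstable; the column would overturn.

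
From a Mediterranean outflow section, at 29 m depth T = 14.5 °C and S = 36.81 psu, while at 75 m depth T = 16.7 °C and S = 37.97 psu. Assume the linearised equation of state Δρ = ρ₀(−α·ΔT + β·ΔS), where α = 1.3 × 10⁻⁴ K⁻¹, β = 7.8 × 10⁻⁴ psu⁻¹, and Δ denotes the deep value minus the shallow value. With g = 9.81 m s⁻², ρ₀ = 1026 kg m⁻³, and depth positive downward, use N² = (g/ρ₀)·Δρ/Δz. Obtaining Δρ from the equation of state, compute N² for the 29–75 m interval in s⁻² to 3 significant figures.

1.32 × 10⁻⁴ s⁻²

ΔT = +2.2 K, ΔS = +1.16 psu (deep − shallow).
Δρ/ρ₀ = −αΔT + βΔS = -2.86 × 10⁻⁴ + 9.048 × 10⁻⁴ = 6.188 × 10⁻⁴, so Δρ ≈ 0.6349 kg m⁻³.
N² = (g/ρ₀)·Δρ/Δz = g·(Δρ/ρ₀)/Δz = 9.81 × 6.188 × 10⁻⁴ / 46 = 1.3197 × 10⁻⁴ s⁻² ≈ 1.32 × 10⁻⁴ s⁻².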